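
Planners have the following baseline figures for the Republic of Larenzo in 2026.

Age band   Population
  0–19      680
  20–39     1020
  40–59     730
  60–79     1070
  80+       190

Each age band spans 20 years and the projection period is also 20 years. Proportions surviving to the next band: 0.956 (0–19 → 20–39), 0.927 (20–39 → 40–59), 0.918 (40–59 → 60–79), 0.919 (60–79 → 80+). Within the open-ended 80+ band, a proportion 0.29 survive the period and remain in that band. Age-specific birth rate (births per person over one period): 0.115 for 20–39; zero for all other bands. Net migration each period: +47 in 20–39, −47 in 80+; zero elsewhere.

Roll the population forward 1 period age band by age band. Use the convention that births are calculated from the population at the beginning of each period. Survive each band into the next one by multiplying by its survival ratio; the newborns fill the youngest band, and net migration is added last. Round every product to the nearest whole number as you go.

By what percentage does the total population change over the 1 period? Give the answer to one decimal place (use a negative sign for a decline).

-7.3

Period 1.
Births: 1020 × 0.115 = 117
20–39: 680 × 0.956 = 650
40–59: 1020 × 0.927 = 946
60–79: 730 × 0.918 = 670
80+: 1070 × 0.919 + 190 × 0.29 = 983 + 55 = 1038
Net migration: 20–39 + 47 → 697; 80+ − 47 → 991
Giving 117 / 697 / 946 / 670 / 991.
Total: 3690 → 3421; change = -269; percentage change = -7.3%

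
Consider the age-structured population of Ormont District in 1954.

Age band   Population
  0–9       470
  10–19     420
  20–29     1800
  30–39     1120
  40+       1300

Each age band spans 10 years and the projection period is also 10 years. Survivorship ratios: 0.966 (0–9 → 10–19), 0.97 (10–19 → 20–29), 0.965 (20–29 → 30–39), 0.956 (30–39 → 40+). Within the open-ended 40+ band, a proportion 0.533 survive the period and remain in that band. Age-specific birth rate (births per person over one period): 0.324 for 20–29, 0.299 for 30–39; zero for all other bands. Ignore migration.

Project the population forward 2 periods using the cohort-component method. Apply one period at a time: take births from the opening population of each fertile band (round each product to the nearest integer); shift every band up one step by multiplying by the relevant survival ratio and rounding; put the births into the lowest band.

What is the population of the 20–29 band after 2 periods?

Call the bands 1 to 5, youngest first.
After projecting period 1:
Births: 1800 × 0.324 = 583  |  1120 × 0.299 = 335 — total 918
Band 2: 470 × 0.966 = 454
Band 3: 420 × 0.97 = 407
Band 4: 1800 × 0.965 = 1737
Band 5: 1120 × 0.956 + 1300 × 0.533 = 1071 + 693 = 1764
Population now: 0–9=918, 10–19=454, 20–29=407, 30–39=1737, 40+=1764
After projecting period 2:
Births: 407 × 0.324 = 132  |  1737 × 0.299 = 519 — total 651
Band 2: 918 × 0.966 = 887
Band 3: 454 × 0.97 = 440
Band 4: 407 × 0.965 = 393
Band 5: 1737 × 0.956 + 1764 × 0.533 = 1661 + 940 = 2601
Population now: 0–9=651, 10–19=887, 20–29=440, 30–39=393, 40+=2601

440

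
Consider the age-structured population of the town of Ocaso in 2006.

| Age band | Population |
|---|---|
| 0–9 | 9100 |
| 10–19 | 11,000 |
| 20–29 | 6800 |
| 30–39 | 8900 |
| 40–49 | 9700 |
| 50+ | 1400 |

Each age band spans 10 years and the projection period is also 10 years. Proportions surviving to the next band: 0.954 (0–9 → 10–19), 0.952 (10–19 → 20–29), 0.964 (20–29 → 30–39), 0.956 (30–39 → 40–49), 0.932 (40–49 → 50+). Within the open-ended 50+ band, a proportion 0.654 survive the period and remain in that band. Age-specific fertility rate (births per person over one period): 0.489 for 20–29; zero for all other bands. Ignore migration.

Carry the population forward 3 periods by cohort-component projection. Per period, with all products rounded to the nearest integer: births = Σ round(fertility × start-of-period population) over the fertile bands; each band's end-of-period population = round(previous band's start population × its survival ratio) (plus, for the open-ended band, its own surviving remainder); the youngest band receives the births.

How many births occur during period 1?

— Period 1 —
Births: 6800 × 0.489 = 3325
10–19: 9100 × 0.954 = 8681
20–29: 11000 × 0.952 = 10472
30–39: 6800 × 0.964 = 6555
40–49: 8900 × 0.956 = 8508
50+: 9700 × 0.932 + 1400 × 0.654 = 9040 + 916 = 9956
Giving 3325 / 8681 / 10472 / 6555 / 8508 / 9956.

3325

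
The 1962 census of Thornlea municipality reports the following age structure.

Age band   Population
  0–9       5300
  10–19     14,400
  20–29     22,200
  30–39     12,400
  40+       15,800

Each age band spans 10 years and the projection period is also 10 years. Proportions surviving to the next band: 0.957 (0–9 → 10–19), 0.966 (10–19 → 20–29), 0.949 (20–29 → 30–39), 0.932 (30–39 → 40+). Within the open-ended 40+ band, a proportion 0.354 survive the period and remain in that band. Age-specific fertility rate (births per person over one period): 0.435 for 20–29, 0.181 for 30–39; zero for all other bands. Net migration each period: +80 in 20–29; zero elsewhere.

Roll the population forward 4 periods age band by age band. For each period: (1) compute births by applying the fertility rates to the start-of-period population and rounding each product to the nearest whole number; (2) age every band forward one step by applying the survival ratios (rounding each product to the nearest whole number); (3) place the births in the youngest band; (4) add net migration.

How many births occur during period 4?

Period 1:
Births: 22200 * 0.435 = 9657, 12400 * 0.181 = 2244 → 11901
10–19: 5300 * 0.957 = 5072
20–29: 14400 * 0.966 = 13910
30–39: 22200 * 0.949 = 21068
40+: 12400 * 0.932 + 15800 * 0.354 = 11557 + 5593 = 17150
Net migration: 20–29 + 80 → 13990
Population now: 0–9=11901, 10–19=5072, 20–29=13990, 30–39=21068, 40+=17150
Period 2:
Births: 13990 * 0.435 = 6086, 21068 * 0.181 = 3813 → 9899
10–19: 11901 * 0.957 = 11389
20–29: 5072 * 0.966 = 4900
30–39: 13990 * 0.949 = 13277
40+: 21068 * 0.932 + 17150 * 0.354 = 19635 + 6071 = 25706
Net migration: 20–29 + 80 → 4980
Population now: 0–9=9899, 10–19=11389, 20–29=4980, 30–39=13277, 40+=25706
Period 3:
Births: 4980 * 0.435 = 2166, 13277 * 0.181 = 2403 → 4569
10–19: 9899 * 0.957 = 9473
20–29: 11389 * 0.966 = 11002
30–39: 4980 * 0.949 = 4726
40+: 13277 * 0.932 + 25706 * 0.354 = 12374 + 9100 = 21474
Net migration: 20–29 + 80 → 11082
Population now: 0–9=4569, 10–19=9473, 20–29=11082, 30–39=4726, 40+=21474
Period 4:
Births: 11082 * 0.435 = 4821, 4726 * 0.181 = 855 → 5676
10–19: 4569 * 0.957 = 4373
20–29: 9473 * 0.966 = 9151
30–39: 11082 * 0.949 = 10517
40+: 4726 * 0.932 + 21474 * 0.354 = 4405 + 7602 = 12007
Net migration: 20–29 + 80 → 9231
Population now: 0–9=5676, 10–19=4373, 20–29=9231, 30–39=10517, 40+=12007

5676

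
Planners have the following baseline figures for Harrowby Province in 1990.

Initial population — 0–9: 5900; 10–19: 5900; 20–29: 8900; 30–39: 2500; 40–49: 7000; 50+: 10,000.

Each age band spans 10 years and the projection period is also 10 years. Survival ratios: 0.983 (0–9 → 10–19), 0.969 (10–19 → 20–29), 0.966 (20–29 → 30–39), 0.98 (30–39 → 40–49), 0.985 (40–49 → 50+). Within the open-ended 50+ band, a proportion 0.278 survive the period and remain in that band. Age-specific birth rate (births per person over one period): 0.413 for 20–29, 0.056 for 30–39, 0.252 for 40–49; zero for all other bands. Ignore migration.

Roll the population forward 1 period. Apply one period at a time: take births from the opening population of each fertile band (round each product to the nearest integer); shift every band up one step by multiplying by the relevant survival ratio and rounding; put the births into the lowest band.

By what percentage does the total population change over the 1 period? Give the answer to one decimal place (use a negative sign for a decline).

After projecting period 1:
Births: 8900 × 0.413 = 3676, 2500 × 0.056 = 140, 7000 × 0.252 = 1764 → 5580
10–19: 5900 × 0.983 = 5800
20–29: 5900 × 0.969 = 5717
30–39: 8900 × 0.966 = 8597
40–49: 2500 × 0.98 = 2450
50+: 7000 × 0.985 + 10000 × 0.278 = 6895 + 2780 = 9675
End of period: [5580, 5800, 5717, 8597, 2450, 9675]
Total: 40200 → 37819; change = -2381; percentage change = -5.9%

-5.9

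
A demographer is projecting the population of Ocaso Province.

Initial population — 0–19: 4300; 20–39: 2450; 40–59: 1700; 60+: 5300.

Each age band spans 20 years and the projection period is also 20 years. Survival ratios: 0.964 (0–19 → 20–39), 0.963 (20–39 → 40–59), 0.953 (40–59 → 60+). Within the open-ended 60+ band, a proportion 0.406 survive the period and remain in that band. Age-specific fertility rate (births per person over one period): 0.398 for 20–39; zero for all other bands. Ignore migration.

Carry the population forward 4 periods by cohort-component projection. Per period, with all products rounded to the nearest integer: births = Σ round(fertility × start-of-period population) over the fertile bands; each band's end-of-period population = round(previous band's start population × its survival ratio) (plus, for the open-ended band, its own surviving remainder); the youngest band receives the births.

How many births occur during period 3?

374

After projecting period 1:
Births: 2450 * 0.398 = 975
20–39: 4300 * 0.964 = 4145
40–59: 2450 * 0.963 = 2359
60+: 1700 * 0.953 + 5300 * 0.406 = 1620 + 2152 = 3772
Population now: 0–19=975, 20–39=4145, 40–59=2359, 60+=3772
After projecting period 2:
Births: 4145 * 0.398 = 1650
20–39: 975 * 0.964 = 940
40–59: 4145 * 0.963 = 3992
60+: 2359 * 0.953 + 3772 * 0.406 = 2248 + 1531 = 3779
Population now: 0–19=1650, 20–39=940, 40–59=3992, 60+=3779
After projecting period 3:
Births: 940 * 0.398 = 374
20–39: 1650 * 0.964 = 1591
40–59: 940 * 0.963 = 905
60+: 3992 * 0.953 + 3779 * 0.406 = 3804 + 1534 = 5338
Population now: 0–19=374, 20–39=1591, 40–59=905, 60+=5338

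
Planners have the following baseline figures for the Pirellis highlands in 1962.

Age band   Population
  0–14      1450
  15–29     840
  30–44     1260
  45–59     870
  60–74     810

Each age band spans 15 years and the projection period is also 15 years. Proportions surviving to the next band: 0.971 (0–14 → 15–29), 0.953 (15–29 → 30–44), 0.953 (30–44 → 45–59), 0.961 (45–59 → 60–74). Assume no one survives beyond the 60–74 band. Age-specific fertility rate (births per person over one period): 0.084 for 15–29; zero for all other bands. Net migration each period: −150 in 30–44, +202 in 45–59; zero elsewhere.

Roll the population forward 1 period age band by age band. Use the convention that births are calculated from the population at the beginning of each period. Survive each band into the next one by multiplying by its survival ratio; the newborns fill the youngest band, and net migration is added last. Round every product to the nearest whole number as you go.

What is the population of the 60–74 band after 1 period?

836

Call the groups 1 to 5, youngest first.
Period 1.
Births: 840 × 0.084 = 71
Group 2: 1450 × 0.971 = 1408
Group 3: 840 × 0.953 = 801
Group 4: 1260 × 0.953 = 1201
Group 5: 870 × 0.961 = 836
Net migration: Group 3 − 150 → 651; Group 4 + 202 → 1403
End of period: [71, 1408, 651, 1403, 836]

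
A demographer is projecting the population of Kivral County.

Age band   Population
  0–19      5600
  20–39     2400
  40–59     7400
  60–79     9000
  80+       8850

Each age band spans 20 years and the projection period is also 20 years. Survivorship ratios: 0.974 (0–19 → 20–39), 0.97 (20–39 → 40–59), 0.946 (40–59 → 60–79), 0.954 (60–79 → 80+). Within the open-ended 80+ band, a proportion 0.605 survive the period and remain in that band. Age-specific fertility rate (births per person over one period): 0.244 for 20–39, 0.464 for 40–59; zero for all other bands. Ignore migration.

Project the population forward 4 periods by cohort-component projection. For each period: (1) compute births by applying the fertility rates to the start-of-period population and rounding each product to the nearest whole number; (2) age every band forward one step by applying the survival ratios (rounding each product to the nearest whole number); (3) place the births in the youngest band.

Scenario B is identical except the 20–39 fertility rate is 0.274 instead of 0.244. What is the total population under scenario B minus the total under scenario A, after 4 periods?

After projecting period 1:
Births: 2400 * 0.244 = 586  |  7400 * 0.464 = 3434 → 4020
20–39: 5600 * 0.974 = 5454
40–59: 2400 * 0.97 = 2328
60–79: 7400 * 0.946 = 7000
80+: 9000 * 0.954 + 8850 * 0.605 = 8586 + 5354 = 13940
Population now: 0–19=4020, 20–39=5454, 40–59=2328, 60–79=7000, 80+=13940
After projecting period 2:
Births: 5454 * 0.244 = 1331  |  2328 * 0.464 = 1080 → 2411
20–39: 4020 * 0.974 = 3915
40–59: 5454 * 0.97 = 5290
60–79: 2328 * 0.946 = 2202
80+: 7000 * 0.954 + 13940 * 0.605 = 6678 + 8434 = 15112
Population now: 0–19=2411, 20–39=3915, 40–59=5290, 60–79=2202, 80+=15112
After projecting period 3:
Births: 3915 * 0.244 = 955  |  5290 * 0.464 = 2455 → 3410
20–39: 2411 * 0.974 = 2348
40–59: 3915 * 0.97 = 3798
60–79: 5290 * 0.946 = 5004
80+: 2202 * 0.954 + 15112 * 0.605 = 2101 + 9143 = 11244
Population now: 0–19=3410, 20–39=2348, 40–59=3798, 60–79=5004, 80+=11244
After projecting period 4:
Births: 2348 * 0.244 = 573  |  3798 * 0.464 = 1762 → 2335
20–39: 3410 * 0.974 = 3321
40–59: 2348 * 0.97 = 2278
60–79: 3798 * 0.946 = 3593
80+: 5004 * 0.954 + 11244 * 0.605 = 4774 + 6803 = 11577
Population now: 0–19=2335, 20–39=3321, 40–59=2278, 60–79=3593, 80+=11577
Scenario A total after 4 periods: 23104
Scenario B projection —
After projecting period 1:
Births: 2400 * 0.274 = 658  |  7400 * 0.464 = 3434 → 4092
20–39: 5600 * 0.974 = 5454
40–59: 2400 * 0.97 = 2328
60–79: 7400 * 0.946 = 7000
80+: 9000 * 0.954 + 8850 * 0.605 = 8586 + 5354 = 13940
Population now: 0–19=4092, 20–39=5454, 40–59=2328, 60–79=7000, 80+=13940
After projecting period 2:
Births: 5454 * 0.274 = 1494  |  2328 * 0.464 = 1080 → 2574
20–39: 4092 * 0.974 = 3986
40–59: 5454 * 0.97 = 5290
60–79: 2328 * 0.946 = 2202
80+: 7000 * 0.954 + 13940 * 0.605 = 6678 + 8434 = 15112
Population now: 0–19=2574, 20–39=3986, 40–59=5290, 60–79=2202, 80+=15112
After projecting period 3:
Births: 3986 * 0.274 = 1092  |  5290 * 0.464 = 2455 → 3547
20–39: 2574 * 0.974 = 2507
40–59: 3986 * 0.97 = 3866
60–79: 5290 * 0.946 = 5004
80+: 2202 * 0.954 + 15112 * 0.605 = 2101 + 9143 = 11244
Population now: 0–19=3547, 20–39=2507, 40–59=3866, 60–79=5004, 80+=11244
After projecting period 4:
Births: 2507 * 0.274 = 687  |  3866 * 0.464 = 1794 → 2481
20–39: 3547 * 0.974 = 3455
40–59: 2507 * 0.97 = 2432
60–79: 3866 * 0.946 = 3657
80+: 5004 * 0.954 + 11244 * 0.605 = 4774 + 6803 = 11577
Population now: 0–19=2481, 20–39=3455, 40–59=2432, 60–79=3657, 80+=11577
Scenario B total after 4 periods: 23602
Difference B − A = 23602 − 23104 = 498

498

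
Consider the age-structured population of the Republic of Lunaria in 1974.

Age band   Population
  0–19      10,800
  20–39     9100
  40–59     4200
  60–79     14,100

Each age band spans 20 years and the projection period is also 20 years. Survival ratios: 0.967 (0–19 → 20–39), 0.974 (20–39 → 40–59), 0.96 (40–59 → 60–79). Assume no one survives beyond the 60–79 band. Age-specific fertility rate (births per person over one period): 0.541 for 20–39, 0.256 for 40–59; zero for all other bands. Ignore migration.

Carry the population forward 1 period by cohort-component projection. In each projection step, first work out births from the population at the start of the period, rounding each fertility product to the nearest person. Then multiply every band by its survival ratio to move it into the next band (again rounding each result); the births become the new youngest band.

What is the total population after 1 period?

Call the groups 1 to 4, youngest first.
Period 1:
Births: 9100 * 0.541 = 4923 ; 4200 * 0.256 = 1075 — total 5998
Group 2: 10800 * 0.967 = 10444
Group 3: 9100 * 0.974 = 8863
Group 4: 4200 * 0.96 = 4032
→ [5998, 10444, 8863, 4032]
Total after period 1: 5998 + 10444 + 8863 + 4032 = 29337

29337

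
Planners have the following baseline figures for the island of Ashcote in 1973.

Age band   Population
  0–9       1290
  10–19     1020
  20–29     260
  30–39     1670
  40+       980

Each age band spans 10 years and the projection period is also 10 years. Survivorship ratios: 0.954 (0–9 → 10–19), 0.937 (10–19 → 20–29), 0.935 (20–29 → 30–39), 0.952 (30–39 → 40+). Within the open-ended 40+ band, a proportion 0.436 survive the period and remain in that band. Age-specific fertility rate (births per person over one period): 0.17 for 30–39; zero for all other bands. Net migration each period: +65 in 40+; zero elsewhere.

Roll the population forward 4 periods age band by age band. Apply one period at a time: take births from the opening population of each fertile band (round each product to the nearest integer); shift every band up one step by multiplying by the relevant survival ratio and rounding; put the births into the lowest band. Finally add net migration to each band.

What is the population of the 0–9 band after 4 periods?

— Period 1 —
Births: 1670 * 0.17 = 284
10–19: 1290 * 0.954 = 1231
20–29: 1020 * 0.937 = 956
30–39: 260 * 0.935 = 243
40+: 1670 * 0.952 + 980 * 0.436 = 1590 + 427 = 2017
Net migration: 40+ + 65 → 2082
→ [284, 1231, 956, 243, 2082]
— Period 2 —
Births: 243 * 0.17 = 41
10–19: 284 * 0.954 = 271
20–29: 1231 * 0.937 = 1153
30–39: 956 * 0.935 = 894
40+: 243 * 0.952 + 2082 * 0.436 = 231 + 908 = 1139
Net migration: 40+ + 65 → 1204
→ [41, 271, 1153, 894, 1204]
— Period 3 —
Births: 894 * 0.17 = 152
10–19: 41 * 0.954 = 39
20–29: 271 * 0.937 = 254
30–39: 1153 * 0.935 = 1078
40+: 894 * 0.952 + 1204 * 0.436 = 851 + 525 = 1376
Net migration: 40+ + 65 → 1441
→ [152, 39, 254, 1078, 1441]
— Period 4 —
Births: 1078 * 0.17 = 183
10–19: 152 * 0.954 = 145
20–29: 39 * 0.937 = 37
30–39: 254 * 0.935 = 237
40+: 1078 * 0.952 + 1441 * 0.436 = 1026 + 628 = 1654
Net migration: 40+ + 65 → 1719
→ [183, 145, 37, 237, 1719]

183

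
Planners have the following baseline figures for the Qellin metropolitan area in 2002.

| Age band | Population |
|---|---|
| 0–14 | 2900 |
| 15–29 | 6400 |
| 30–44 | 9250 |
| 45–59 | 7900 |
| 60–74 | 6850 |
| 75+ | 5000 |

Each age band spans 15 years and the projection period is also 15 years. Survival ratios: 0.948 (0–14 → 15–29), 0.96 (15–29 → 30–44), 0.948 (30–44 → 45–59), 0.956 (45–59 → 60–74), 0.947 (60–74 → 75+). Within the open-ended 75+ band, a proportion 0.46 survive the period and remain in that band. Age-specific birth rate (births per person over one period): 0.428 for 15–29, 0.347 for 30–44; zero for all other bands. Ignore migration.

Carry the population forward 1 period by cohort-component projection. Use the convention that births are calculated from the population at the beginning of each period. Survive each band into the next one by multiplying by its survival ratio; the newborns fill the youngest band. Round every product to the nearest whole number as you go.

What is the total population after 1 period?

(Groups numbered youngest = 1 to oldest = 6.)
After projecting period 1:
Births: 6400 × 0.428 = 2739 ; 9250 × 0.347 = 3210 ⇒ total 5949
Group 2: 2900 × 0.948 = 2749
Group 3: 6400 × 0.96 = 6144
Group 4: 9250 × 0.948 = 8769
Group 5: 7900 × 0.956 = 7552
Group 6: 6850 × 0.947 + 5000 × 0.46 = 6487 + 2300 = 8787
→ [5949, 2749, 6144, 8769, 7552, 8787]
Total after period 1: 5949 + 2749 + 6144 + 8769 + 7552 + 8787 = 39950

39950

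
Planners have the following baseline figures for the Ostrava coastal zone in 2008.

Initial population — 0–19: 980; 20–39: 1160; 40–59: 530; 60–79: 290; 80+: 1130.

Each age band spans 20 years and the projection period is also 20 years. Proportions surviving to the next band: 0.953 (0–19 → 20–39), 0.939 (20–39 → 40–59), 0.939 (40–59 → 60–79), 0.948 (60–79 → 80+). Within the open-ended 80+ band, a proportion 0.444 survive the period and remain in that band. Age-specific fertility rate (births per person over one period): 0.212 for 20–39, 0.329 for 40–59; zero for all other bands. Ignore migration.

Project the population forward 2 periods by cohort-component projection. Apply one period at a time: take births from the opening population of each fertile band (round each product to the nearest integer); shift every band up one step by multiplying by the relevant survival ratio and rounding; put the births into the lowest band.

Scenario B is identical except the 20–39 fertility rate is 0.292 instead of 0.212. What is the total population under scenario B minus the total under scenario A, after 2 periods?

164

Call the groups 1 to 5, youngest first.
[period 1]
Births: 1160 × 0.212 = 246 ; 530 × 0.329 = 174 → 420
Group 2: 980 × 0.953 = 934
Group 3: 1160 × 0.939 = 1089
Group 4: 530 × 0.939 = 498
Group 5: 290 × 0.948 + 1130 × 0.444 = 275 + 502 = 777
End of period: [420, 934, 1089, 498, 777]
[period 2]
Births: 934 × 0.212 = 198 ; 1089 × 0.329 = 358 → 556
Group 2: 420 × 0.953 = 400
Group 3: 934 × 0.939 = 877
Group 4: 1089 × 0.939 = 1023
Group 5: 498 × 0.948 + 777 × 0.444 = 472 + 345 = 817
End of period: [556, 400, 877, 1023, 817]
Scenario A total after 2 periods: 3673
Scenario B projection —
[period 1]
Births: 1160 × 0.292 = 339 ; 530 × 0.329 = 174 → 513
Group 2: 980 × 0.953 = 934
Group 3: 1160 × 0.939 = 1089
Group 4: 530 × 0.939 = 498
Group 5: 290 × 0.948 + 1130 × 0.444 = 275 + 502 = 777
End of period: [513, 934, 1089, 498, 777]
[period 2]
Births: 934 × 0.292 = 273 ; 1089 × 0.329 = 358 → 631
Group 2: 513 × 0.953 = 489
Group 3: 934 × 0.939 = 877
Group 4: 1089 × 0.939 = 1023
Group 5: 498 × 0.948 + 777 × 0.444 = 472 + 345 = 817
End of period: [631, 489, 877, 1023, 817]
Scenario B total after 2 periods: 3837
Difference B − A = 3837 − 3673 = 164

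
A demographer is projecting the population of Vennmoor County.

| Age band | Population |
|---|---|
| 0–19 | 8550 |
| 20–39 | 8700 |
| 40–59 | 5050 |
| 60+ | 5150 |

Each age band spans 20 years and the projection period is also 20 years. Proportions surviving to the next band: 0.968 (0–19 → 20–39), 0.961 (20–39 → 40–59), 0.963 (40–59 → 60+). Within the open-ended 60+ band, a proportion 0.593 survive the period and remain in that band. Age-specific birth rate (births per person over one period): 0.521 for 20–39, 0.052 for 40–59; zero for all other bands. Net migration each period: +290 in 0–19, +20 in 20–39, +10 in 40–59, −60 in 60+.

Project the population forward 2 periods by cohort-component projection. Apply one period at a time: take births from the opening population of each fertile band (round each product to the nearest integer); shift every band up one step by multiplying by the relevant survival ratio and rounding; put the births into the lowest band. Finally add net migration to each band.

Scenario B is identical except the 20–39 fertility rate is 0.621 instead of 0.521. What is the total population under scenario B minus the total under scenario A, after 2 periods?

1672

[period 1]
Births: 8700 × 0.521 = 4533  |  5050 × 0.052 = 263 → 4796
20–39: 8550 × 0.968 = 8276
40–59: 8700 × 0.961 = 8361
60+: 5050 × 0.963 + 5150 × 0.593 = 4863 + 3054 = 7917
Net migration: 0–19 + 290 → 5086; 20–39 + 20 → 8296; 40–59 + 10 → 8371; 60+ − 60 → 7857
End of period: [5086, 8296, 8371, 7857]
[period 2]
Births: 8296 × 0.521 = 4322  |  8371 × 0.052 = 435 → 4757
20–39: 5086 × 0.968 = 4923
40–59: 8296 × 0.961 = 7972
60+: 8371 × 0.963 + 7857 × 0.593 = 8061 + 4659 = 12720
Net migration: 0–19 + 290 → 5047; 20–39 + 20 → 4943; 40–59 + 10 → 7982; 60+ − 60 → 12660
End of period: [5047, 4943, 7982, 12660]
Scenario A total after 2 periods: 30632
Scenario B projection —
[period 1]
Births: 8700 × 0.621 = 5403  |  5050 × 0.052 = 263 → 5666
20–39: 8550 × 0.968 = 8276
40–59: 8700 × 0.961 = 8361
60+: 5050 × 0.963 + 5150 × 0.593 = 4863 + 3054 = 7917
Net migration: 0–19 + 290 → 5956; 20–39 + 20 → 8296; 40–59 + 10 → 8371; 60+ − 60 → 7857
End of period: [5956, 8296, 8371, 7857]
[period 2]
Births: 8296 × 0.621 = 5152  |  8371 × 0.052 = 435 → 5587
20–39: 5956 × 0.968 = 5765
40–59: 8296 × 0.961 = 7972
60+: 8371 × 0.963 + 7857 × 0.593 = 8061 + 4659 = 12720
Net migration: 0–19 + 290 → 5877; 20–39 + 20 → 5785; 40–59 + 10 → 7982; 60+ − 60 → 12660
End of period: [5877, 5785, 7982, 12660]
Scenario B total after 2 periods: 32304
Difference B − A = 32304 − 30632 = 1672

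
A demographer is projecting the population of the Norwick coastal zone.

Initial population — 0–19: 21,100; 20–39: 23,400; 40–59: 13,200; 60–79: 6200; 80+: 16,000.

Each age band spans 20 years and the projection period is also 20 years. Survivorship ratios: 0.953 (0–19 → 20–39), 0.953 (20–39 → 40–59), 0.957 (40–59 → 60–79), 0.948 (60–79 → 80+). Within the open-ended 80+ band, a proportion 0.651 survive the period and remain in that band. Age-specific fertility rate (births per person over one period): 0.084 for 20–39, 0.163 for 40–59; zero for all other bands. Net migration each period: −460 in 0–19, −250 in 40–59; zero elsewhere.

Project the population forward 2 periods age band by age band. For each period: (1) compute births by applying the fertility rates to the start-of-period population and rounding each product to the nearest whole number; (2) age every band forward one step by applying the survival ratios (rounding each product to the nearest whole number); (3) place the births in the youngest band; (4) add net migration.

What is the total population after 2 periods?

70906

[period 1]
Births: 23400 × 0.084 = 1966  |  13200 × 0.163 = 2152 → 4118
20–39: 21100 × 0.953 = 20108
40–59: 23400 × 0.953 = 22300
60–79: 13200 × 0.957 = 12632
80+: 6200 × 0.948 + 16000 × 0.651 = 5878 + 10416 = 16294
Net migration: 0–19 − 460 → 3658; 40–59 − 250 → 22050
Giving 3658 / 20108 / 22050 / 12632 / 16294.
[period 2]
Births: 20108 × 0.084 = 1689  |  22050 × 0.163 = 3594 → 5283
20–39: 3658 × 0.953 = 3486
40–59: 20108 × 0.953 = 19163
60–79: 22050 × 0.957 = 21102
80+: 12632 × 0.948 + 16294 × 0.651 = 11975 + 10607 = 22582
Net migration: 0–19 − 460 → 4823; 40–59 − 250 → 18913
Giving 4823 / 3486 / 18913 / 21102 / 22582.
Total after period 2: 4823 + 3486 + 18913 + 21102 + 22582 = 70906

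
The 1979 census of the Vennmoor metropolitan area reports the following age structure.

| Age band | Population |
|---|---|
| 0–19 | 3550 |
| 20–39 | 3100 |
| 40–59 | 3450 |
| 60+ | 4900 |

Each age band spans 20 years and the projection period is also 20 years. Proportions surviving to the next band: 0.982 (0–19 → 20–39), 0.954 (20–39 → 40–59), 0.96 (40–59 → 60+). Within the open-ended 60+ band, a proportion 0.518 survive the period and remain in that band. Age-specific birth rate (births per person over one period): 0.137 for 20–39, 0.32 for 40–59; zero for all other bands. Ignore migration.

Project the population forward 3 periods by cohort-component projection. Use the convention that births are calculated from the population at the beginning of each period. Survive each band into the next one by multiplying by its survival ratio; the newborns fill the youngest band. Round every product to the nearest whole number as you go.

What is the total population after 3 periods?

10333

— Period 1 —
Births: 3100 × 0.137 = 425 ; 3450 × 0.32 = 1104 → 1529
20–39: 3550 × 0.982 = 3486
40–59: 3100 × 0.954 = 2957
60+: 3450 × 0.96 + 4900 × 0.518 = 3312 + 2538 = 5850
End of period: [1529, 3486, 2957, 5850]
— Period 2 —
Births: 3486 × 0.137 = 478 ; 2957 × 0.32 = 946 → 1424
20–39: 1529 × 0.982 = 1501
40–59: 3486 × 0.954 = 3326
60+: 2957 × 0.96 + 5850 × 0.518 = 2839 + 3030 = 5869
End of period: [1424, 1501, 3326, 5869]
— Period 3 —
Births: 1501 × 0.137 = 206 ; 3326 × 0.32 = 1064 → 1270
20–39: 1424 × 0.982 = 1398
40–59: 1501 × 0.954 = 1432
60+: 3326 × 0.96 + 5869 × 0.518 = 3193 + 3040 = 6233
End of period: [1270, 1398, 1432, 6233]
Total after period 3: 1270 + 1398 + 1432 + 6233 = 10333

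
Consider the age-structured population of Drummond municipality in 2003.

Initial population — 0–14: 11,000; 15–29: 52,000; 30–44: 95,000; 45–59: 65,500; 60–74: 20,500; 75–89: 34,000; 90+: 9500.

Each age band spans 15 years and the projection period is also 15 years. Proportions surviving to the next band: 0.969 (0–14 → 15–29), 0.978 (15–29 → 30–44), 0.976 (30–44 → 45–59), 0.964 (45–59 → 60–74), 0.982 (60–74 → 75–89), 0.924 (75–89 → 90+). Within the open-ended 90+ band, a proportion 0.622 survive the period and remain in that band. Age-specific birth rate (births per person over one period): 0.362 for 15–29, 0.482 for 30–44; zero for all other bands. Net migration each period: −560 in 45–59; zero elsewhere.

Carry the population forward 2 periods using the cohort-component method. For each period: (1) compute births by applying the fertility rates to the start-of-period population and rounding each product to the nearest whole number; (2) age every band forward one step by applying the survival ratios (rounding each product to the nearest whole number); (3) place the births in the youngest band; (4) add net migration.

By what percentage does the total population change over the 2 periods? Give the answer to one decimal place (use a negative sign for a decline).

19.4

Period 1.
Births: 52000 * 0.362 = 18824, 95000 * 0.482 = 45790 ⇒ total 64614
15–29: 11000 * 0.969 = 10659
30–44: 52000 * 0.978 = 50856
45–59: 95000 * 0.976 = 92720
60–74: 65500 * 0.964 = 63142
75–89: 20500 * 0.982 = 20131
90+: 34000 * 0.924 + 9500 * 0.622 = 31416 + 5909 = 37325
Net migration: 45–59 − 560 → 92160
→ [64614, 10659, 50856, 92160, 63142, 20131, 37325]
Period 2.
Births: 10659 * 0.362 = 3859, 50856 * 0.482 = 24513 ⇒ total 28372
15–29: 64614 * 0.969 = 62611
30–44: 10659 * 0.978 = 10425
45–59: 50856 * 0.976 = 49635
60–74: 92160 * 0.964 = 88842
75–89: 63142 * 0.982 = 62005
90+: 20131 * 0.924 + 37325 * 0.622 = 18601 + 23216 = 41817
Net migration: 45–59 − 560 → 49075
→ [28372, 62611, 10425, 49075, 88842, 62005, 41817]
Total: 287500 → 343147; change = 55647; percentage change = 19.4%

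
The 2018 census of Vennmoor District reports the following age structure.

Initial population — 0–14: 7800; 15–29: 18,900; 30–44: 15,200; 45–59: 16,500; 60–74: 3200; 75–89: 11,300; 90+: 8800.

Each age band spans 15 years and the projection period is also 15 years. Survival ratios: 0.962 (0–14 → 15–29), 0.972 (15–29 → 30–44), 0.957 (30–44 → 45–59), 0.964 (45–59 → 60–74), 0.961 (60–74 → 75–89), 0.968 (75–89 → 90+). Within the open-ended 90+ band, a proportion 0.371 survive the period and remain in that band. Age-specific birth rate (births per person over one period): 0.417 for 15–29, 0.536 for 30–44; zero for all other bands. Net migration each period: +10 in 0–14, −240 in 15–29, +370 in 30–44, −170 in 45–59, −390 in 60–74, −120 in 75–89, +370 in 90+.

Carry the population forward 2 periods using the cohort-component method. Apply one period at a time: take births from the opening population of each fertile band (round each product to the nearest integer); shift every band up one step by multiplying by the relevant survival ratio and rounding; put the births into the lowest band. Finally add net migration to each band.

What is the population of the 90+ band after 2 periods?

8637

— Period 1 —
Births: 18900 × 0.417 = 7881  |  15200 × 0.536 = 8147 ⇒ total 16028
15–29: 7800 × 0.962 = 7504
30–44: 18900 × 0.972 = 18371
45–59: 15200 × 0.957 = 14546
60–74: 16500 × 0.964 = 15906
75–89: 3200 × 0.961 = 3075
90+: 11300 × 0.968 + 8800 × 0.371 = 10938 + 3265 = 14203
Net migration: 0–14 + 10 → 16038; 15–29 − 240 → 7264; 30–44 + 370 → 18741; 45–59 − 170 → 14376; 60–74 − 390 → 15516; 75–89 − 120 → 2955; 90+ + 370 → 14573
Giving 16038 / 7264 / 18741 / 14376 / 15516 / 2955 / 14573.
— Period 2 —
Births: 7264 × 0.417 = 3029  |  18741 × 0.536 = 10045 ⇒ total 13074
15–29: 16038 × 0.962 = 15429
30–44: 7264 × 0.972 = 7061
45–59: 18741 × 0.957 = 17935
60–74: 14376 × 0.964 = 13858
75–89: 15516 × 0.961 = 14911
90+: 2955 × 0.968 + 14573 × 0.371 = 2860 + 5407 = 8267
Net migration: 0–14 + 10 → 13084; 15–29 − 240 → 15189; 30–44 + 370 → 7431; 45–59 − 170 → 17765; 60–74 − 390 → 13468; 75–89 − 120 → 14791; 90+ + 370 → 8637
Giving 13084 / 15189 / 7431 / 17765 / 13468 / 14791 / 8637.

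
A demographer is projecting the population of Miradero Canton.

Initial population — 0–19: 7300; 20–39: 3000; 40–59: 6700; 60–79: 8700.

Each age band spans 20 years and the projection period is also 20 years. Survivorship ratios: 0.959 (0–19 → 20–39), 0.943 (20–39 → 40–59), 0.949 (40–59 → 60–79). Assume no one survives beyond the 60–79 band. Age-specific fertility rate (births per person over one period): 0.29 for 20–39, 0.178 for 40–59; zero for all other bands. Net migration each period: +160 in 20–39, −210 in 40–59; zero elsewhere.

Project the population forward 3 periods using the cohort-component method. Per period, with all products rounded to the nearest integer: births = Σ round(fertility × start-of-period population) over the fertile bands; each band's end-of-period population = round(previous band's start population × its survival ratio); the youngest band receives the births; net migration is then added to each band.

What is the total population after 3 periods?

Let group 1 be 0–19 through group 4 = 60–79.
— Period 1 —
Births: 3000 × 0.29 = 870 ; 6700 × 0.178 = 1193 — total 2063
Group 2: 7300 × 0.959 = 7001
Group 3: 3000 × 0.943 = 2829
Group 4: 6700 × 0.949 = 6358
Net migration: Group 2 + 160 → 7161; Group 3 − 210 → 2619
Giving 2063 / 7161 / 2619 / 6358.
— Period 2 —
Births: 7161 × 0.29 = 2077 ; 2619 × 0.178 = 466 — total 2543
Group 2: 2063 × 0.959 = 1978
Group 3: 7161 × 0.943 = 6753
Group 4: 2619 × 0.949 = 2485
Net migration: Group 2 + 160 → 2138; Group 3 − 210 → 6543
Giving 2543 / 2138 / 6543 / 2485.
— Period 3 —
Births: 2138 × 0.29 = 620 ; 6543 × 0.178 = 1165 — total 1785
Group 2: 2543 × 0.959 = 2439
Group 3: 2138 × 0.943 = 2016
Group 4: 6543 × 0.949 = 6209
Net migration: Group 2 + 160 → 2599; Group 3 − 210 → 1806
Giving 1785 / 2599 / 1806 / 6209.
Total after period 3: 1785 + 2599 + 1806 + 6209 = 12399

12399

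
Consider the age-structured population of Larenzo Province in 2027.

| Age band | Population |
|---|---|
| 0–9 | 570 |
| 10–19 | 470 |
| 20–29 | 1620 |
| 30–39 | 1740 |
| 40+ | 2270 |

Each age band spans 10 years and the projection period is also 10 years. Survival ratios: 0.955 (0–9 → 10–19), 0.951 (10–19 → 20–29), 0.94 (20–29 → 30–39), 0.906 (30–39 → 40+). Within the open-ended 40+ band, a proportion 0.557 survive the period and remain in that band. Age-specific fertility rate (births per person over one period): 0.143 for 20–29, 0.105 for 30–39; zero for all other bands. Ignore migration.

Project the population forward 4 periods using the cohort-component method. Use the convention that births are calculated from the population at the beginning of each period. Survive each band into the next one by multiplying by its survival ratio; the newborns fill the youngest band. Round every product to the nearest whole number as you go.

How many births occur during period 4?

(Bands numbered youngest = 1 to oldest = 5.)
[period 1]
Births: 1620 * 0.143 = 232  |  1740 * 0.105 = 183 — total 415
Band 2: 570 * 0.955 = 544
Band 3: 470 * 0.951 = 447
Band 4: 1620 * 0.94 = 1523
Band 5: 1740 * 0.906 + 2270 * 0.557 = 1576 + 1264 = 2840
Population now: 0–9=415, 10–19=544, 20–29=447, 30–39=1523, 40+=2840
[period 2]
Births: 447 * 0.143 = 64  |  1523 * 0.105 = 160 — total 224
Band 2: 415 * 0.955 = 396
Band 3: 544 * 0.951 = 517
Band 4: 447 * 0.94 = 420
Band 5: 1523 * 0.906 + 2840 * 0.557 = 1380 + 1582 = 2962
Population now: 0–9=224, 10–19=396, 20–29=517, 30–39=420, 40+=2962
[period 3]
Births: 517 * 0.143 = 74  |  420 * 0.105 = 44 — total 118
Band 2: 224 * 0.955 = 214
Band 3: 396 * 0.951 = 377
Band 4: 517 * 0.94 = 486
Band 5: 420 * 0.906 + 2962 * 0.557 = 381 + 1650 = 2031
Population now: 0–9=118, 10–19=214, 20–29=377, 30–39=486, 40+=2031
[period 4]
Births: 377 * 0.143 = 54  |  486 * 0.105 = 51 — total 105
Band 2: 118 * 0.955 = 113
Band 3: 214 * 0.951 = 204
Band 4: 377 * 0.94 = 354
Band 5: 486 * 0.906 + 2031 * 0.557 = 440 + 1131 = 1571
Population now: 0–9=105, 10–19=113, 20–29=204, 30–39=354, 40+=1571

105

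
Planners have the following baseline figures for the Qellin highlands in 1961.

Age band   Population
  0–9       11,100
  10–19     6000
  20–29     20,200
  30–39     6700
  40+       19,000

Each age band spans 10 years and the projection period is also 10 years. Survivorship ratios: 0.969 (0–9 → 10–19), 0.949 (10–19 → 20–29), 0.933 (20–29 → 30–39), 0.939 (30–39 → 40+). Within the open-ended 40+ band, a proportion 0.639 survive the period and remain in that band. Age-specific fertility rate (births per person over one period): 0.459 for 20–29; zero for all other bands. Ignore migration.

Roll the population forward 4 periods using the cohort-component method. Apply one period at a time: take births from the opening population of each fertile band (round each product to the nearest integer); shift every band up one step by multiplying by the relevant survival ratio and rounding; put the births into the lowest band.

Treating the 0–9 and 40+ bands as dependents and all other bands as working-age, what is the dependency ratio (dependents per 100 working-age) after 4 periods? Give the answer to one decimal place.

Call the bands 1 to 5, youngest first.
Period 1:
Births: 20200 × 0.459 = 9272
Band 2: 11100 × 0.969 = 10756
Band 3: 6000 × 0.949 = 5694
Band 4: 20200 × 0.933 = 18847
Band 5: 6700 × 0.939 + 19000 × 0.639 = 6291 + 12141 = 18432
Giving 9272 / 10756 / 5694 / 18847 / 18432.
Period 2:
Births: 5694 × 0.459 = 2614
Band 2: 9272 × 0.969 = 8985
Band 3: 10756 × 0.949 = 10207
Band 4: 5694 × 0.933 = 5313
Band 5: 18847 × 0.939 + 18432 × 0.639 = 17697 + 11778 = 29475
Giving 2614 / 8985 / 10207 / 5313 / 29475.
Period 3:
Births: 10207 × 0.459 = 4685
Band 2: 2614 × 0.969 = 2533
Band 3: 8985 × 0.949 = 8527
Band 4: 10207 × 0.933 = 9523
Band 5: 5313 × 0.939 + 29475 × 0.639 = 4989 + 18835 = 23824
Giving 4685 / 2533 / 8527 / 9523 / 23824.
Period 4:
Births: 8527 × 0.459 = 3914
Band 2: 4685 × 0.969 = 4540
Band 3: 2533 × 0.949 = 2404
Band 4: 8527 × 0.933 = 7956
Band 5: 9523 × 0.939 + 23824 × 0.639 = 8942 + 15224 = 24166
Giving 3914 / 4540 / 2404 / 7956 / 24166.
Dependents (band 0–9 + band 40+) = 3914 + 24166 = 28080; working-age = 14900; ratio = 28080/14900 × 100 = 188.5

188.5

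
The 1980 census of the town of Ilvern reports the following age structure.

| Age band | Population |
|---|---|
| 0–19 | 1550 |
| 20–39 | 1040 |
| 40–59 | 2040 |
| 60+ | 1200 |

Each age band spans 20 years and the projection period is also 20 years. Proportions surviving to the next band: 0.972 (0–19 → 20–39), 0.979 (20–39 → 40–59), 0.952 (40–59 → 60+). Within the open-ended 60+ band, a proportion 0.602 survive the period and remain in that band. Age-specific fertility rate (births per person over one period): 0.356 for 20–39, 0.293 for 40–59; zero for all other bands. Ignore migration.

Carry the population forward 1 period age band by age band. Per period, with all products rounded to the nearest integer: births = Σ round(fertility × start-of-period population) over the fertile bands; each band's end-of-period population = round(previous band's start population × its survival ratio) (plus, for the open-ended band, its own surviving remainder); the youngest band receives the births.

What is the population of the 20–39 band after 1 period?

After projecting period 1:
Births: 1040 × 0.356 = 370  |  2040 × 0.293 = 598 → total 968
20–39: 1550 × 0.972 = 1507
40–59: 1040 × 0.979 = 1018
60+: 2040 × 0.952 + 1200 × 0.602 = 1942 + 722 = 2664
End of period: [968, 1507, 1018, 2664]

1507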